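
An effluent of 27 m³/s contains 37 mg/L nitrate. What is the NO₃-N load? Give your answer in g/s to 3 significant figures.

Mass flux = Q·C = 27 m³/s × 37 g/m³ = 999 g/s.

999 g/s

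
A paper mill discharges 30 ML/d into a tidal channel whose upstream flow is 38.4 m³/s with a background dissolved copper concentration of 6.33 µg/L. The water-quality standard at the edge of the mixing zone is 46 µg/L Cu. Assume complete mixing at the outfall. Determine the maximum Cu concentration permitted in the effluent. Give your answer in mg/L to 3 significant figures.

4.43 mg/L

30 ML/d = 0.3472 m³/s.
6.33 µg/L = 0.00633 mg/L.
46 µg/L = 0.046 mg/L.
Mass balance: 0.046·38.75 = 0.3472·Cₑ + 38.4·0.00633.
Cₑ = (1.782 − 0.2431) / 0.3472 = 4.433 mg/L.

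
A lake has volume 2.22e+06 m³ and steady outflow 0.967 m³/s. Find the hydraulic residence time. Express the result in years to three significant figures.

Q = 0.967 m³/s × 3.156e+07 s/yr = 3.052e+07 m³/yr.
Hydraulic residence time τ = V/Q = 2.22e+06/3.052e+07 = 0.07275 yr.

0.0727 yr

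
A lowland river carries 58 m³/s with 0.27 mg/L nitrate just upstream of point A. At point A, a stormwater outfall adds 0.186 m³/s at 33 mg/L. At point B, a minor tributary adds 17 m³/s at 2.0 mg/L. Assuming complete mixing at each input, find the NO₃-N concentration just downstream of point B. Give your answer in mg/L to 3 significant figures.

After input A: C = (58·0.27 + 0.186·33) / 58.19 = 0.3746 mg/L.
After input B: C = (58.19·0.3746 + 17·2) / 75.19 = 0.7421 mg/L.

0.742 mg/L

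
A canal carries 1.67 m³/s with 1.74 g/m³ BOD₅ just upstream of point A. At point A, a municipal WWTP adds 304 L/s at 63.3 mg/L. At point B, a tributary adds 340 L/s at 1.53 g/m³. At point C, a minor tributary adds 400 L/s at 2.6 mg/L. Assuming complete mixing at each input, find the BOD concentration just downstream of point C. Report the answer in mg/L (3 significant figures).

304 L/s = 0.304 m³/s.
After input A: C = (1.67·1.74 + 0.304·63.3) / 1.974 = 11.22 mg/L.
340 L/s = 0.34 m³/s.
After input B: C = (1.974·11.22 + 0.34·1.53) / 2.314 = 9.797 mg/L.
400 L/s = 0.4 m³/s.
After input C: C = (2.314·9.797 + 0.4·2.6) / 2.714 = 8.736 mg/L.

8.74 mg/L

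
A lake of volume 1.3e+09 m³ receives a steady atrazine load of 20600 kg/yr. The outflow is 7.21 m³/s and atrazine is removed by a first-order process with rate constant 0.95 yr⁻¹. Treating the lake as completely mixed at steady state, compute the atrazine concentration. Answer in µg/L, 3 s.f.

14.1 µg/L

Outflow Q = 7.21 m³/s × 3.156e+07 s/yr = 2.275e+08 m³/yr.
Steady-state CSTR mass balance: W = Q·C + k·V·C, so C = W/(Q + kV).
Q + kV = 2.275e+08 + 0.95·1.3e+09 = 1.463e+09 m³/yr.
C = 20600/1.463e+09 = 1.409e-05 kg/m³ = 0.01409 mg/L = 14.09 µg/L.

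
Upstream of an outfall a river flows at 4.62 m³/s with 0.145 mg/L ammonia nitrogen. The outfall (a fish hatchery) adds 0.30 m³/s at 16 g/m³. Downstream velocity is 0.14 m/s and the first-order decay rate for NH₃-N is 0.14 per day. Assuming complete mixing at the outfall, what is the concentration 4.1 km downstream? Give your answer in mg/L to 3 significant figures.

1.06 mg/L

After complete mixing, C₀ = (0.3·16 + 4.62·0.145) / 4.92 = 1.112 mg/L.
Travel time t = 4100 m / 0.14 m/s = 2.929e+04 s = 0.339 d.
C = 1.112·exp(−0.14·0.339) = 1.112·0.9537 = 1.06 mg/L.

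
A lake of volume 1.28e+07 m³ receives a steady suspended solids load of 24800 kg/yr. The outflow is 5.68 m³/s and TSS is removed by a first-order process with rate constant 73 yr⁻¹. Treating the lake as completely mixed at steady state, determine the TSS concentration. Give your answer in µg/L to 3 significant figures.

Outflow Q = 5.68 m³/s × 3.156e+07 s/yr = 1.792e+08 m³/yr.
Steady-state CSTR mass balance: W = Q·C + k·V·C, so C = W/(Q + kV).
Q + kV = 1.792e+08 + 73·1.28e+07 = 1.114e+09 m³/yr.
C = 24800/1.114e+09 = 2.227e-05 kg/m³ = 0.02227 mg/L = 22.27 µg/L.

22.3 µg/L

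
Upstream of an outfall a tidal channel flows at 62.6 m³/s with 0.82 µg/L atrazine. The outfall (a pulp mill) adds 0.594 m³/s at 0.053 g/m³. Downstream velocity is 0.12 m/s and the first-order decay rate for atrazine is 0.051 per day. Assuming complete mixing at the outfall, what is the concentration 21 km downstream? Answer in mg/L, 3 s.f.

0.00118 mg/L

0.82 µg/L = 0.00082 mg/L.
After complete mixing, C₀ = (0.594·0.053 + 62.6·0.00082) / 63.19 = 0.00131 mg/L.
Travel time t = 2.1e+04 m / 0.12 m/s = 1.75e+05 s = 2.025 d.
C = 0.00131·exp(−0.051·2.025) = 0.00131·0.9019 = 0.001182 mg/L.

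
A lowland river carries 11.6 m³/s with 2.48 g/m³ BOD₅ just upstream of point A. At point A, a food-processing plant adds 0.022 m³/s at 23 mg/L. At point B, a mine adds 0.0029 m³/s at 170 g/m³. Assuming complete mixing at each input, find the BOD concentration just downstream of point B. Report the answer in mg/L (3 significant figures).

After input A: C = (11.6·2.48 + 0.022·23) / 11.62 = 2.519 mg/L.
After input B: C = (11.62·2.519 + 0.0029·170) / 11.62 = 2.561 mg/L.

2.56 mg/L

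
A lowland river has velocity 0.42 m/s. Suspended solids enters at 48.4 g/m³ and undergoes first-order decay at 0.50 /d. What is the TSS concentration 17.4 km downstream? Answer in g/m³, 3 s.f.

Travel time t = 17.4 km / 0.42 m/s = 1.74e+04/0.42 = 4.143e+04 s = 0.4795 d.
First-order decay: C = 48.4·exp(−0.50·0.4795) = 48.4·0.7868 = 38.08 g/m³.

38.1 g/m³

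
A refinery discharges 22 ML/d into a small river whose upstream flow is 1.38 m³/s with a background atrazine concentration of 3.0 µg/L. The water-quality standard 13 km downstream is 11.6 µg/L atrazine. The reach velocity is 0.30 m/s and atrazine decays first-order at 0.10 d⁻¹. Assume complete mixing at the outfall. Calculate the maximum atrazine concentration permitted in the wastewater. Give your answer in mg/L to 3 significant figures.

22 ML/d = 0.2546 m³/s.
3.0 µg/L = 0.003 mg/L.
11.6 µg/L = 0.0116 mg/L.
Travel time to the compliance point: t = 1.3e+04/0.30 = 4.333e+04 s = 0.5015 d; decay factor exp(−0.10·0.5015) = 0.9511.
So the concentration just after mixing may be at most 0.0116/0.9511 = 0.0122 mg/L.
Mass balance: 0.0122·1.635 = 0.2546·Cₑ + 1.38·0.003.
Cₑ = (0.01994 − 0.00414) / 0.2546 = 0.06204 mg/L.

0.0620 mg/L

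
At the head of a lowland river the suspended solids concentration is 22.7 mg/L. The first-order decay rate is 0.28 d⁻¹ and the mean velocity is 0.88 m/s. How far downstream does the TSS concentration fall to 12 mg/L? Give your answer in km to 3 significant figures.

From C = C₀·e^(−kt), t = ln(C₀/C)/k = ln(22.7/12)/0.28 = 0.6375/0.28 = 2.277 d.
Distance = v·t = 0.88 m/s × 1.967e+05 s = 1.731e+05 m = 173.1 km.

173 km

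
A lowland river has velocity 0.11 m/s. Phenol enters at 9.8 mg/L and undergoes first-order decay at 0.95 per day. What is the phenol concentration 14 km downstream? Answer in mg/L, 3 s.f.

Travel time t = 14 km / 0.11 m/s = 1.4e+04/0.11 = 1.273e+05 s = 1.473 d.
First-order decay: C = 9.8·exp(−0.95·1.473) = 9.8·0.2467 = 2.418 mg/L.

2.42 mg/L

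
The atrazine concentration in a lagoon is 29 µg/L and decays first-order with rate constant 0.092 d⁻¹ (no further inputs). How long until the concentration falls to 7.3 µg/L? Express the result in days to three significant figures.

15.0 d

t = ln(C₀/C)/k = ln(29/7.3)/0.092 = 1.379/0.092 = 14.99 d.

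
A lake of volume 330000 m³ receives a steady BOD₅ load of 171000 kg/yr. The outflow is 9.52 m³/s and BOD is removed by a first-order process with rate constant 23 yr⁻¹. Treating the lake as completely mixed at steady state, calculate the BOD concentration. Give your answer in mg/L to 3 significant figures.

Outflow Q = 9.52 m³/s × 3.156e+07 s/yr = 3.004e+08 m³/yr.
Steady-state CSTR mass balance: W = Q·C + k·V·C, so C = W/(Q + kV).
Q + kV = 3.004e+08 + 23·330000 = 3.08e+08 m³/yr.
C = 171000/3.08e+08 = 0.0005552 kg/m³ = 0.5552 mg/L.

0.555 mg/L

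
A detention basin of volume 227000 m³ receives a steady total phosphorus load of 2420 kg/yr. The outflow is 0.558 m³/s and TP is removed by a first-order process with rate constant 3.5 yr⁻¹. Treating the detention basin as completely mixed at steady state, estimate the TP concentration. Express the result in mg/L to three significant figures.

0.131 mg/L

Outflow Q = 0.558 m³/s × 3.156e+07 s/yr = 1.761e+07 m³/yr.
Steady-state CSTR mass balance: W = Q·C + k·V·C, so C = W/(Q + kV).
Q + kV = 1.761e+07 + 3.5·227000 = 1.84e+07 m³/yr.
C = 2420/1.84e+07 = 0.0001315 kg/m³ = 0.1315 mg/L.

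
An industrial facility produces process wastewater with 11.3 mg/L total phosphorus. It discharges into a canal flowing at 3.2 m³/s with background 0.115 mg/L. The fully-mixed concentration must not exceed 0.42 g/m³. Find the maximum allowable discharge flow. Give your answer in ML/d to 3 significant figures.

7.75 ML/d

Mass balance at complete mixing: C_std·(Q_w + Q_r) = Q_w·C_e + Q_r·C_b.
Rearranging, Q_w = Q_r·(C_std − C_b)/(C_e − C_std) = 3.2·(0.42 − 0.115) / (11.3 − 0.42) = 0.08971 m³/s.
= 7.751 ML/d.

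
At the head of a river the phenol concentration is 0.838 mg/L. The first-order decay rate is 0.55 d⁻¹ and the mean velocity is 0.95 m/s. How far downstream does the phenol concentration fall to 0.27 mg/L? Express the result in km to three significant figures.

From C = C₀·e^(−kt), t = ln(C₀/C)/k = ln(0.838/0.27)/0.55 = 1.133/0.55 = 2.059 d.
Distance = v·t = 0.95 m/s × 1.779e+05 s = 1.69e+05 m = 169 km.

169 km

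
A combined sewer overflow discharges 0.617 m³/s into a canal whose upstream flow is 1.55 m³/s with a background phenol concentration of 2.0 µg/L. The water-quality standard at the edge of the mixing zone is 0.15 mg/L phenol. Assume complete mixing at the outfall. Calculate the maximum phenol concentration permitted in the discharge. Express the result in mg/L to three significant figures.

2.0 µg/L = 0.002 mg/L.
Mass balance: 0.15·2.167 = 0.617·Cₑ + 1.55·0.002.
Cₑ = (0.325 − 0.0031) / 0.617 = 0.5218 mg/L.

0.522 mg/L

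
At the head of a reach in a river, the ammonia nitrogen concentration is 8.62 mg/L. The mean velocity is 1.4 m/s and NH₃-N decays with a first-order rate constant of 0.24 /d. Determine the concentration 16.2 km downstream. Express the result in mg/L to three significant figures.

8.35 mg/L

Travel time t = 16.2 km / 1.4 m/s = 1.62e+04/1.4 = 1.157e+04 s = 0.1339 d.
First-order decay: C = 8.62·exp(−0.24·0.1339) = 8.62·0.9684 = 8.347 mg/L.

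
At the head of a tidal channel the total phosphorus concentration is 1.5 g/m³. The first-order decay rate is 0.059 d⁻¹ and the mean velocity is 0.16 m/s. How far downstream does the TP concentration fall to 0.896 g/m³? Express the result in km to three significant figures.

121 km

From C = C₀·e^(−kt), t = ln(C₀/C)/k = ln(1.5/0.896)/0.059 = 0.5153/0.059 = 8.734 d.
Distance = v·t = 0.16 m/s × 7.546e+05 s = 1.207e+05 m = 120.7 km.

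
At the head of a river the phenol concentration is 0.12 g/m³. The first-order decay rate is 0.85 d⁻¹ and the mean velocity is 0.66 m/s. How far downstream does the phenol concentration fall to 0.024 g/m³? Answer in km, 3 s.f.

108 km

From C = C₀·e^(−kt), t = ln(C₀/C)/k = ln(0.12/0.024)/0.85 = 1.609/0.85 = 1.893 d.
Distance = v·t = 0.66 m/s × 1.636e+05 s = 1.08e+05 m = 108 km.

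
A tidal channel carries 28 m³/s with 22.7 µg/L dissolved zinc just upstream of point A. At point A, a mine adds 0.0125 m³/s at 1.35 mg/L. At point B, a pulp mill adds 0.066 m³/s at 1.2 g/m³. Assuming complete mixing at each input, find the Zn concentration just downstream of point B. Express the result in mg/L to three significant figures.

22.7 µg/L = 0.0227 mg/L.
After input A: C = (28·0.0227 + 0.0125·1.35) / 28.01 = 0.02329 mg/L.
After input B: C = (28.01·0.02329 + 0.066·1.2) / 28.08 = 0.02606 mg/L.

0.0261 mg/L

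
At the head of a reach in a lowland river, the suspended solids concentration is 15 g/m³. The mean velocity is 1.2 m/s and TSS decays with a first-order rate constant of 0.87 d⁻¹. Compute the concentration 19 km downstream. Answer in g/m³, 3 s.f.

12.8 g/m³

Travel time t = 19 km / 1.2 m/s = 1.9e+04/1.2 = 1.583e+04 s = 0.1833 d.
First-order decay: C = 15·exp(−0.87·0.1833) = 15·0.8526 = 12.79 g/m³.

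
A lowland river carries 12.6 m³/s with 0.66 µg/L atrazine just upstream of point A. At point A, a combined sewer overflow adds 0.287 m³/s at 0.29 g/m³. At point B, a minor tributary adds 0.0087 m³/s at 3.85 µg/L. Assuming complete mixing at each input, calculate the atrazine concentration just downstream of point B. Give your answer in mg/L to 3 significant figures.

0.66 µg/L = 0.00066 mg/L.
After input A: C = (12.6·0.00066 + 0.287·0.29) / 12.89 = 0.007104 mg/L.
3.85 µg/L = 0.00385 mg/L.
After input B: C = (12.89·0.007104 + 0.0087·0.00385) / 12.9 = 0.007102 mg/L.

0.00710 mg/L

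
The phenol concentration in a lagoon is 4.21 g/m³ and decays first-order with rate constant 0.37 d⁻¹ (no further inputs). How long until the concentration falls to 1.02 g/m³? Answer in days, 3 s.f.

t = ln(C₀/C)/k = ln(4.21/1.02)/0.37 = 1.418/0.37 = 3.832 d.

3.83 d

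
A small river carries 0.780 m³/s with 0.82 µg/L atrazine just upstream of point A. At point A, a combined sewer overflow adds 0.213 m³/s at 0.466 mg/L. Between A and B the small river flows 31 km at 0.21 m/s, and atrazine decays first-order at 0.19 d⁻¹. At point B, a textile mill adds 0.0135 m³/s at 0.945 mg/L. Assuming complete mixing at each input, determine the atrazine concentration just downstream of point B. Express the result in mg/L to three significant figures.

0.82 µg/L = 0.00082 mg/L.
After input A: C = (0.78·0.00082 + 0.213·0.466) / 0.993 = 0.1006 mg/L.
Over the 31 km reach to input B (t = 1.476e+05 s = 1.709 d), decay gives C = 0.1006·exp(−0.19·1.709) = 0.07271 mg/L.
After input B: C = (0.993·0.07271 + 0.0135·0.945) / 1.006 = 0.08441 mg/L.

0.0844 mg/L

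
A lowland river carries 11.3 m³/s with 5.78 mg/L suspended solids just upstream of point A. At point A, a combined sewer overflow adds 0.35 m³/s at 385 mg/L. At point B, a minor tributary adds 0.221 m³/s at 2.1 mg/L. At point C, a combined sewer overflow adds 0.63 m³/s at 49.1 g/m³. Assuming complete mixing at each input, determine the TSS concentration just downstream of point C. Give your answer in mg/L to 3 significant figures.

18.5 mg/L

After input A: C = (11.3·5.78 + 0.35·385) / 11.65 = 17.17 mg/L.
After input B: C = (11.65·17.17 + 0.221·2.1) / 11.87 = 16.89 mg/L.
After input C: C = (11.87·16.89 + 0.63·49.1) / 12.5 = 18.52 mg/L.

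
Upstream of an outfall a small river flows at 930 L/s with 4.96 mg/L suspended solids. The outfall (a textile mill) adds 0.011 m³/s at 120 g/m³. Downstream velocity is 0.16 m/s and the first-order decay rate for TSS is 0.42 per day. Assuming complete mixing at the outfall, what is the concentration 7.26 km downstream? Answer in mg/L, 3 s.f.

930 L/s = 0.93 m³/s.
After complete mixing, C₀ = (0.011·120 + 0.93·4.96) / 0.941 = 6.305 mg/L.
Travel time t = 7260 m / 0.16 m/s = 4.538e+04 s = 0.5252 d.
C = 6.305·exp(−0.42·0.5252) = 6.305·0.8021 = 5.057 mg/L.

5.06 mg/L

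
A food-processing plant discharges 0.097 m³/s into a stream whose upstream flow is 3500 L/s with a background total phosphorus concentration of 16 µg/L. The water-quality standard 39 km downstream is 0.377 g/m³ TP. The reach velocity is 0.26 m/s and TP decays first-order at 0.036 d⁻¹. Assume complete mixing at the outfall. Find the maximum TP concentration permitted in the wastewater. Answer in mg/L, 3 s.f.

3500 L/s = 3.5 m³/s.
16 µg/L = 0.016 mg/L.
Travel time to the compliance point: t = 3.9e+04/0.26 = 1.5e+05 s = 1.736 d; decay factor exp(−0.036·1.736) = 0.9394.
So the concentration just after mixing may be at most 0.377/0.9394 = 0.4013 mg/L.
Mass balance: 0.4013·3.597 = 0.097·Cₑ + 3.5·0.016.
Cₑ = (1.444 − 0.056) / 0.097 = 14.3 mg/L.

14.3 mg/L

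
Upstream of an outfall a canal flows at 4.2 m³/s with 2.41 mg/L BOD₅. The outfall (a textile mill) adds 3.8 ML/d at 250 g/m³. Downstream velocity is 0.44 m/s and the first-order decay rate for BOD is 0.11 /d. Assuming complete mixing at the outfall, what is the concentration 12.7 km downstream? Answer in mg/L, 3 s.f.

4.80 mg/L

3.8 ML/d = 0.04398 m³/s.
After complete mixing, C₀ = (0.04398·250 + 4.2·2.41) / 4.244 = 4.976 mg/L.
Travel time t = 1.27e+04 m / 0.44 m/s = 2.886e+04 s = 0.3341 d.
C = 4.976·exp(−0.11·0.3341) = 4.976·0.9639 = 4.796 mg/L.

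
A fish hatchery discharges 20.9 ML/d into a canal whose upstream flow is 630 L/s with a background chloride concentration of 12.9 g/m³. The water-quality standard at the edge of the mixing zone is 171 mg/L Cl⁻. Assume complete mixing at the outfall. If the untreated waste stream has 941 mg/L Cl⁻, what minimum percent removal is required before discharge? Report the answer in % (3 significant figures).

20.9 ML/d = 0.2419 m³/s.
630 L/s = 0.63 m³/s.
Mass balance: 171·0.8719 = 0.2419·Cₑ + 0.63·12.9.
Cₑ = (149.1 − 8.127) / 0.2419 = 582.8 mg/L.
Required removal = 1 − 582.8/941 = 38.07 %.

38.1 %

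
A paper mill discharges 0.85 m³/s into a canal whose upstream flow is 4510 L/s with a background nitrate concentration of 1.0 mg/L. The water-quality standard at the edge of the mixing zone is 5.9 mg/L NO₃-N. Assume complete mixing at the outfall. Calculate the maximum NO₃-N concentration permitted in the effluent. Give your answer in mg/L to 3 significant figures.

31.9 mg/L

4510 L/s = 4.51 m³/s.
Mass balance: 5.9·5.36 = 0.85·Cₑ + 4.51·1.
Cₑ = (31.62 − 4.51) / 0.85 = 31.9 mg/L.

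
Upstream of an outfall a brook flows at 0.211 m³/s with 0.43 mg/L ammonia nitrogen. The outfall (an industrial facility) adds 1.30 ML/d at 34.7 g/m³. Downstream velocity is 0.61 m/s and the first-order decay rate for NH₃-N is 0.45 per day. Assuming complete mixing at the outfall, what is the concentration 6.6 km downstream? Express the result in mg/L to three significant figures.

1.30 ML/d = 0.01505 m³/s.
After complete mixing, C₀ = (0.01505·34.7 + 0.211·0.43) / 0.226 = 2.711 mg/L.
Travel time t = 6600 m / 0.61 m/s = 1.082e+04 s = 0.1252 d.
C = 2.711·exp(−0.45·0.1252) = 2.711·0.9452 = 2.563 mg/L.

2.56 mg/L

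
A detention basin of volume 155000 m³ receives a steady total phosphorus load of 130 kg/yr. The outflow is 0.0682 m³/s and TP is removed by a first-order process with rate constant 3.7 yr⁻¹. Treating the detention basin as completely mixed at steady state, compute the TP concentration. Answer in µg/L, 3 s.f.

Outflow Q = 0.0682 m³/s × 3.156e+07 s/yr = 2.152e+06 m³/yr.
Steady-state CSTR mass balance: W = Q·C + k·V·C, so C = W/(Q + kV).
Q + kV = 2.152e+06 + 3.7·155000 = 2.726e+06 m³/yr.
C = 130/2.726e+06 = 4.769e-05 kg/m³ = 0.04769 mg/L = 47.69 µg/L.

47.7 µg/L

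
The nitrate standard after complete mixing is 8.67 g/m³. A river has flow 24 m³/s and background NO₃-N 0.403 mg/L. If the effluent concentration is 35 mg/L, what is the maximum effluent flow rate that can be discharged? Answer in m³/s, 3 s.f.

Mass balance at complete mixing: C_std·(Q_w + Q_r) = Q_w·C_e + Q_r·C_b.
Rearranging, Q_w = Q_r·(C_std − C_b)/(C_e − C_std) = 24·(8.67 − 0.403) / (35 − 8.67) = 7.535 m³/s.

7.54 m³/s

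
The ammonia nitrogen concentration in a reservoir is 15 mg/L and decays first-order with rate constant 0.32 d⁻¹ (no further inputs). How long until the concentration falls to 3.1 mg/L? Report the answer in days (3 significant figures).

4.93 d

t = ln(C₀/C)/k = ln(15/3.1)/0.32 = 1.577/0.32 = 4.927 d.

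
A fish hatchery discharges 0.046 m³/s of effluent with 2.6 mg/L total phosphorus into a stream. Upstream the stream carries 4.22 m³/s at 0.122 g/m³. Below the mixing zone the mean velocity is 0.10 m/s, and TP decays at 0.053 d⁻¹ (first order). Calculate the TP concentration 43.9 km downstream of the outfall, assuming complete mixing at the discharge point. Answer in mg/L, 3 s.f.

0.114 mg/L

After complete mixing, C₀ = (0.046·2.6 + 4.22·0.122) / 4.266 = 0.1487 mg/L.
Travel time t = 4.39e+04 m / 0.10 m/s = 4.39e+05 s = 5.081 d.
C = 0.1487·exp(−0.053·5.081) = 0.1487·0.7639 = 0.1136 mg/L.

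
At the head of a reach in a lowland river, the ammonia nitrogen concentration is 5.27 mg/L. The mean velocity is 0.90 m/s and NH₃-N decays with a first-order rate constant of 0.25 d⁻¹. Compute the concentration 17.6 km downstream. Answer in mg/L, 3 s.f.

Travel time t = 17.6 km / 0.90 m/s = 1.76e+04/0.90 = 1.956e+04 s = 0.2263 d.
First-order decay: C = 5.27·exp(−0.25·0.2263) = 5.27·0.945 = 4.98 mg/L.

4.98 mg/L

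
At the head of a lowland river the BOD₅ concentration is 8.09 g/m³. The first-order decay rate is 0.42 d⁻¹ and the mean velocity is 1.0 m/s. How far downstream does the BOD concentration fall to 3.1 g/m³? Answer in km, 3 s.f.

From C = C₀·e^(−kt), t = ln(C₀/C)/k = ln(8.09/3.1)/0.42 = 0.9592/0.42 = 2.284 d.
Distance = v·t = 1.0 m/s × 1.973e+05 s = 1.973e+05 m = 197.3 km.

197 km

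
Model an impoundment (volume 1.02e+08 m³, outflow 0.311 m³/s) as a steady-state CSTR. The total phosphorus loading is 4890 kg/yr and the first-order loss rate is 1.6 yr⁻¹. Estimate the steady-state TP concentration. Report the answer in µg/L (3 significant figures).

Outflow Q = 0.311 m³/s × 3.156e+07 s/yr = 9.814e+06 m³/yr.
Steady-state CSTR mass balance: W = Q·C + k·V·C, so C = W/(Q + kV).
Q + kV = 9.814e+06 + 1.6·1.02e+08 = 1.73e+08 m³/yr.
C = 4890/1.73e+08 = 2.826e-05 kg/m³ = 0.02826 mg/L = 28.26 µg/L.

28.3 µg/L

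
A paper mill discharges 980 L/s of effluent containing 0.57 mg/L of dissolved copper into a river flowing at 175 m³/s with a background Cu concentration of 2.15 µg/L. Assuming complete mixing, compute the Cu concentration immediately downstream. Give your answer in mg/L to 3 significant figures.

0.00531 mg/L

980 L/s = 0.98 m³/s.
2.15 µg/L = 0.00215 mg/L.
Flow-weighted mixing gives C = (0.98·0.57 + 175·0.00215) / (0.98 + 175) = 0.9348/176 = 0.005312 mg/L.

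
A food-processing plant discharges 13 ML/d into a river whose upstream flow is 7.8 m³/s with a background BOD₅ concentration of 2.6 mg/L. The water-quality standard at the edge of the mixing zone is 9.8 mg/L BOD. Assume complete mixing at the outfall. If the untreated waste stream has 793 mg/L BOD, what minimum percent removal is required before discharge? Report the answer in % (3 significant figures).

51.7 %

13 ML/d = 0.1505 m³/s.
Mass balance: 9.8·7.95 = 0.1505·Cₑ + 7.8·2.6.
Cₑ = (77.91 − 20.28) / 0.1505 = 383 mg/L.
Required removal = 1 − 383/793 = 51.7 %.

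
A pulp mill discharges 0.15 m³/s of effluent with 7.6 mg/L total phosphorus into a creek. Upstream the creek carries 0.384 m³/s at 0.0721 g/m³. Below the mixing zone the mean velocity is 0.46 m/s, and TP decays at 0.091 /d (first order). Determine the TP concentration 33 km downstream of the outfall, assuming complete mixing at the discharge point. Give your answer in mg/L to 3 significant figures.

2.03 mg/L

After complete mixing, C₀ = (0.15·7.6 + 0.384·0.0721) / 0.534 = 2.187 mg/L.
Travel time t = 3.3e+04 m / 0.46 m/s = 7.174e+04 s = 0.8303 d.
C = 2.187·exp(−0.091·0.8303) = 2.187·0.9272 = 2.028 mg/L.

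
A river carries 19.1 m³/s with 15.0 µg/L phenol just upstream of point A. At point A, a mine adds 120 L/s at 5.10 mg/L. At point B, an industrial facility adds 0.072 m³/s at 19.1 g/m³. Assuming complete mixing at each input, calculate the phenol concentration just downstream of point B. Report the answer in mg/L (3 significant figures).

15.0 µg/L = 0.015 mg/L.
120 L/s = 0.12 m³/s.
After input A: C = (19.1·0.015 + 0.12·5.1) / 19.22 = 0.04675 mg/L.
After input B: C = (19.22·0.04675 + 0.072·19.1) / 19.29 = 0.1179 mg/L.

0.118 mg/L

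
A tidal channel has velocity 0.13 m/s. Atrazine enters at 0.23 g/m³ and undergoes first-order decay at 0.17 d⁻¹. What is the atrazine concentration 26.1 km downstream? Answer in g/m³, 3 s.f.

Travel time t = 26.1 km / 0.13 m/s = 2.61e+04/0.13 = 2.008e+05 s = 2.324 d.
First-order decay: C = 0.23·exp(−0.17·2.324) = 0.23·0.6737 = 0.1549 g/m³.

0.155 g/m³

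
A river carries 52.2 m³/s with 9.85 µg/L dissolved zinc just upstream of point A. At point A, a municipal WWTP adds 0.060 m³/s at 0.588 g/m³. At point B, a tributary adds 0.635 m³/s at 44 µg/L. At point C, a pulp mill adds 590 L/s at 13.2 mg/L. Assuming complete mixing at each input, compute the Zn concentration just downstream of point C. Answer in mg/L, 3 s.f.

0.156 mg/L

9.85 µg/L = 0.00985 mg/L.
After input A: C = (52.2·0.00985 + 0.06·0.588) / 52.26 = 0.01051 mg/L.
44 µg/L = 0.044 mg/L.
After input B: C = (52.26·0.01051 + 0.635·0.044) / 52.9 = 0.01092 mg/L.
590 L/s = 0.59 m³/s.
After input C: C = (52.9·0.01092 + 0.59·13.2) / 53.49 = 0.1564 mg/L.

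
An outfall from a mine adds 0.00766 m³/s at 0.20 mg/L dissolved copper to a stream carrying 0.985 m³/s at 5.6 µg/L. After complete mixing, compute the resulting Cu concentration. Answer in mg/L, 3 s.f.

0.00710 mg/L

5.6 µg/L = 0.0056 mg/L.
By mass balance at complete mixing, C = (0.00766·0.2 + 0.985·0.0056) / (0.00766 + 0.985) = 0.007048/0.9927 = 0.0071 mg/L.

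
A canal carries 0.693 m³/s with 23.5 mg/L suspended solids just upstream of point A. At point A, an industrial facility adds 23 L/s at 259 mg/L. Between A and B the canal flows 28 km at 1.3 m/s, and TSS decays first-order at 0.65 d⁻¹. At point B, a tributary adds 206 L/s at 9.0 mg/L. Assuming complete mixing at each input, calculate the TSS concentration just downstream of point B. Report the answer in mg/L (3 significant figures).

23 L/s = 0.023 m³/s.
After input A: C = (0.693·23.5 + 0.023·259) / 0.716 = 31.06 mg/L.
Over the 28 km reach to input B (t = 2.154e+04 s = 0.2493 d), decay gives C = 31.06·exp(−0.65·0.2493) = 26.42 mg/L.
206 L/s = 0.206 m³/s.
After input B: C = (0.716·26.42 + 0.206·9) / 0.922 = 22.53 mg/L.

22.5 mg/L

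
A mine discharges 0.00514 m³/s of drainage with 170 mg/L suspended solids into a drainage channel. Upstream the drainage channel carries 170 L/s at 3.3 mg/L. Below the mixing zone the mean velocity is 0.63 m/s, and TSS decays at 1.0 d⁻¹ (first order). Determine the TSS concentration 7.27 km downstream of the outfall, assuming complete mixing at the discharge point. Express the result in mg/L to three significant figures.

7.17 mg/L

170 L/s = 0.17 m³/s.
After complete mixing, C₀ = (0.00514·170 + 0.17·3.3) / 0.1751 = 8.192 mg/L.
Travel time t = 7270 m / 0.63 m/s = 1.154e+04 s = 0.1336 d.
C = 8.192·exp(−1.0·0.1336) = 8.192·0.875 = 7.168 mg/L.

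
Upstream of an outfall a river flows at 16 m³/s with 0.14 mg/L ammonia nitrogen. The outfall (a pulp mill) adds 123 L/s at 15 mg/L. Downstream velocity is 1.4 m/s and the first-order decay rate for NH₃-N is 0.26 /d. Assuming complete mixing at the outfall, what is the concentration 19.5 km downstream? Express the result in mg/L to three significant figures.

123 L/s = 0.123 m³/s.
After complete mixing, C₀ = (0.123·15 + 16·0.14) / 16.12 = 0.2534 mg/L.
Travel time t = 1.95e+04 m / 1.4 m/s = 1.393e+04 s = 0.1612 d.
C = 0.2534·exp(−0.26·0.1612) = 0.2534·0.959 = 0.243 mg/L.

0.243 mg/L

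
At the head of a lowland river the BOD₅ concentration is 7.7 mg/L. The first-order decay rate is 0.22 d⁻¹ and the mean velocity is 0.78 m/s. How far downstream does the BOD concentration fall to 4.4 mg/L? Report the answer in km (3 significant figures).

171 km

From C = C₀·e^(−kt), t = ln(C₀/C)/k = ln(7.7/4.4)/0.22 = 0.5596/0.22 = 2.544 d.
Distance = v·t = 0.78 m/s × 2.198e+05 s = 1.714e+05 m = 171.4 km.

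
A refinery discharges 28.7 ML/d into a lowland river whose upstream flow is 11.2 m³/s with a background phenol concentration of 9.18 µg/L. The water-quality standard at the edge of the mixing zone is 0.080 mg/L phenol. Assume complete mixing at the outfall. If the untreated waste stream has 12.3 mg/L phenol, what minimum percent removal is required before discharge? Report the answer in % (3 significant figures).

28.7 ML/d = 0.3322 m³/s.
9.18 µg/L = 0.00918 mg/L.
Mass balance: 0.08·11.53 = 0.3322·Cₑ + 11.2·0.00918.
Cₑ = (0.9226 − 0.1028) / 0.3322 = 2.468 mg/L.
Required removal = 1 − 2.468/12.3 = 79.94 %.

79.9 %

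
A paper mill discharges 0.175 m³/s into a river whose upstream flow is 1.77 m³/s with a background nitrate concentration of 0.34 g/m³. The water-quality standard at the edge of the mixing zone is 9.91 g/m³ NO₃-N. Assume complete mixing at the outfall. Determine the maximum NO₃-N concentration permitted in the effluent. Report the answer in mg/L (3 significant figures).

107 mg/L

Mass balance: 9.91·1.945 = 0.175·Cₑ + 1.77·0.34.
Cₑ = (19.27 − 0.6018) / 0.175 = 106.7 mg/L.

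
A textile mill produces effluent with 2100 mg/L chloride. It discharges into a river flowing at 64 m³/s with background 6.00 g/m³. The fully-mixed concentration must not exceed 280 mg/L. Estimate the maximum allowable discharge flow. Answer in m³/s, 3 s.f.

Mass balance at complete mixing: C_std·(Q_w + Q_r) = Q_w·C_e + Q_r·C_b.
Rearranging, Q_w = Q_r·(C_std − C_b)/(C_e − C_std) = 64·(280 − 6) / (2100 − 280) = 9.635 m³/s.

9.64 m³/s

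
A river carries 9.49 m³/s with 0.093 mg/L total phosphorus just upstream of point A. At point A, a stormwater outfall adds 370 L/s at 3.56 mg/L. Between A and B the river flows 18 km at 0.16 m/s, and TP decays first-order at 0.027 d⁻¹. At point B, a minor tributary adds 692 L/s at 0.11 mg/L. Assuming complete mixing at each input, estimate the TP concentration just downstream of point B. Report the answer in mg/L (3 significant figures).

370 L/s = 0.37 m³/s.
After input A: C = (9.49·0.093 + 0.37·3.56) / 9.86 = 0.2231 mg/L.
Over the 18 km reach to input B (t = 1.125e+05 s = 1.302 d), decay gives C = 0.2231·exp(−0.027·1.302) = 0.2154 mg/L.
692 L/s = 0.692 m³/s.
After input B: C = (9.86·0.2154 + 0.692·0.11) / 10.55 = 0.2085 mg/L.

0.208 mg/L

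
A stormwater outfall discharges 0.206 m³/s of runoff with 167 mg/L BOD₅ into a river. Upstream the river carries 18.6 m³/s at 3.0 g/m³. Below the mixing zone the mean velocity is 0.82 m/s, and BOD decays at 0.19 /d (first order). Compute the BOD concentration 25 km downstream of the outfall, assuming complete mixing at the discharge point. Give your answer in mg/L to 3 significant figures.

4.49 mg/L

After complete mixing, C₀ = (0.206·167 + 18.6·3) / 18.81 = 4.796 mg/L.
Travel time t = 2.5e+04 m / 0.82 m/s = 3.049e+04 s = 0.3529 d.
C = 4.796·exp(−0.19·0.3529) = 4.796·0.9352 = 4.485 mg/L.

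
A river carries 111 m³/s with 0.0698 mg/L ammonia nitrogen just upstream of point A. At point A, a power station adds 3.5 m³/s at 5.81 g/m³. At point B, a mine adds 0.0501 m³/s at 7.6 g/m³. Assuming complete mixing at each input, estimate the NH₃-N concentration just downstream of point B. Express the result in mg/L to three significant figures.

0.248 mg/L

After input A: C = (111·0.0698 + 3.5·5.81) / 114.5 = 0.2453 mg/L.
After input B: C = (114.5·0.2453 + 0.0501·7.6) / 114.6 = 0.2485 mg/L.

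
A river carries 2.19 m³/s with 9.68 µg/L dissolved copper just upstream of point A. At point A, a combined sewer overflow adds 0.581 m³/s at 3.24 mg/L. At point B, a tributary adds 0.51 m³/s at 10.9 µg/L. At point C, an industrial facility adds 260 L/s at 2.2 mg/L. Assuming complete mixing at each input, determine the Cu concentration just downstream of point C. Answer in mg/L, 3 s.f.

9.68 µg/L = 0.00968 mg/L.
After input A: C = (2.19·0.00968 + 0.581·3.24) / 2.771 = 0.687 mg/L.
10.9 µg/L = 0.0109 mg/L.
After input B: C = (2.771·0.687 + 0.51·0.0109) / 3.281 = 0.5819 mg/L.
260 L/s = 0.26 m³/s.
After input C: C = (3.281·0.5819 + 0.26·2.2) / 3.541 = 0.7007 mg/L.

0.701 mg/L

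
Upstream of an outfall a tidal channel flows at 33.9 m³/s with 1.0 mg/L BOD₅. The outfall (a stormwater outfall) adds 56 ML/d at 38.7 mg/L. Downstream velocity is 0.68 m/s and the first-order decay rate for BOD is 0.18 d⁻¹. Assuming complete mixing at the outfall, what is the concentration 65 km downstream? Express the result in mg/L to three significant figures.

56 ML/d = 0.6481 m³/s.
After complete mixing, C₀ = (0.6481·38.7 + 33.9·1) / 34.55 = 1.707 mg/L.
Travel time t = 6.5e+04 m / 0.68 m/s = 9.559e+04 s = 1.106 d.
C = 1.707·exp(−0.18·1.106) = 1.707·0.8194 = 1.399 mg/L.

1.40 mg/L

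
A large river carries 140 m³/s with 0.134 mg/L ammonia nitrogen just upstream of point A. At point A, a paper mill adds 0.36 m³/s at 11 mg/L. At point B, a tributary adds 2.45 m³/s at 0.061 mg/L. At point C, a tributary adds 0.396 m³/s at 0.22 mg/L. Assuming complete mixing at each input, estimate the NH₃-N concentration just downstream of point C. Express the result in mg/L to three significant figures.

After input A: C = (140·0.134 + 0.36·11) / 140.4 = 0.1619 mg/L.
After input B: C = (140.4·0.1619 + 2.45·0.061) / 142.8 = 0.1601 mg/L.
After input C: C = (142.8·0.1601 + 0.396·0.22) / 143.2 = 0.1603 mg/L.

0.160 mg/L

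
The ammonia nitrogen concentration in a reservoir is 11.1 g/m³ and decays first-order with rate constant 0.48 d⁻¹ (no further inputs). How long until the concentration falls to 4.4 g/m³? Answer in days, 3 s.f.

t = ln(C₀/C)/k = ln(11.1/4.4)/0.48 = 0.9253/0.48 = 1.928 d.

1.93 d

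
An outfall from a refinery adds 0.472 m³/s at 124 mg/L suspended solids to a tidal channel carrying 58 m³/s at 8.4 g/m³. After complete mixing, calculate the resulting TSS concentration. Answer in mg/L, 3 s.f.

By mass balance at complete mixing, C = (0.472·124 + 58·8.4) / (0.472 + 58) = 545.7/58.47 = 9.333 mg/L.

9.33 mg/L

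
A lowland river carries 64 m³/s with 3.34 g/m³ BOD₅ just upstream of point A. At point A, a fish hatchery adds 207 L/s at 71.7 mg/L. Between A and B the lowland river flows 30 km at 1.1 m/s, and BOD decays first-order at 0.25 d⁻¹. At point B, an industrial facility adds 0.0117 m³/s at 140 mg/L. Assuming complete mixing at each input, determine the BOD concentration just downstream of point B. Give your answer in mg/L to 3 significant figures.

3.32 mg/L

207 L/s = 0.207 m³/s.
After input A: C = (64·3.34 + 0.207·71.7) / 64.21 = 3.56 mg/L.
Over the 30 km reach to input B (t = 2.727e+04 s = 0.3157 d), decay gives C = 3.56·exp(−0.25·0.3157) = 3.29 mg/L.
After input B: C = (64.21·3.29 + 0.0117·140) / 64.22 = 3.315 mg/L.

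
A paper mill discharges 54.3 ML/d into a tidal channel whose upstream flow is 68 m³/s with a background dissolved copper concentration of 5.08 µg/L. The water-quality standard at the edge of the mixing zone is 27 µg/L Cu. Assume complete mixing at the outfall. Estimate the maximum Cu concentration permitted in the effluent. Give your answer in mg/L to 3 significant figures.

2.40 mg/L

54.3 ML/d = 0.6285 m³/s.
5.08 µg/L = 0.00508 mg/L.
27 µg/L = 0.027 mg/L.
Mass balance: 0.027·68.63 = 0.6285·Cₑ + 68·0.00508.
Cₑ = (1.853 − 0.3454) / 0.6285 = 2.399 mg/L.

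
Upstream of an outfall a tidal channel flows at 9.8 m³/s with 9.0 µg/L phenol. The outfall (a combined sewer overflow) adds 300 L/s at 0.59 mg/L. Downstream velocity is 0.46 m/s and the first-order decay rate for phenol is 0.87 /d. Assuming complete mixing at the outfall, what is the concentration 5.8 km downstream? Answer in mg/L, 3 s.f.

300 L/s = 0.3 m³/s.
9.0 µg/L = 0.009 mg/L.
After complete mixing, C₀ = (0.3·0.59 + 9.8·0.009) / 10.1 = 0.02626 mg/L.
Travel time t = 5800 m / 0.46 m/s = 1.261e+04 s = 0.1459 d.
C = 0.02626·exp(−0.87·0.1459) = 0.02626·0.8808 = 0.02313 mg/L.

0.0231 mg/L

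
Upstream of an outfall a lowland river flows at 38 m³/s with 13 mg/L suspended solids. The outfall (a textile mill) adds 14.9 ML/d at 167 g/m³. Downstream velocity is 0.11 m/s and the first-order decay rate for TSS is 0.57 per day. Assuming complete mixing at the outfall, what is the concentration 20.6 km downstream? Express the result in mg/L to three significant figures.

3.98 mg/L

14.9 ML/d = 0.1725 m³/s.
After complete mixing, C₀ = (0.1725·167 + 38·13) / 38.17 = 13.7 mg/L.
Travel time t = 2.06e+04 m / 0.11 m/s = 1.873e+05 s = 2.168 d.
C = 13.7·exp(−0.57·2.168) = 13.7·0.2907 = 3.981 mg/L.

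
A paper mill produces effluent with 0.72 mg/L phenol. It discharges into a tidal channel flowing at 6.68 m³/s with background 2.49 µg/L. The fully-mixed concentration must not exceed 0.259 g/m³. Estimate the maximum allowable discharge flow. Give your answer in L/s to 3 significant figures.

2.49 µg/L = 0.00249 mg/L.
Mass balance at complete mixing: C_std·(Q_w + Q_r) = Q_w·C_e + Q_r·C_b.
Rearranging, Q_w = Q_r·(C_std − C_b)/(C_e − C_std) = 6.68·(0.259 − 0.00249) / (0.72 − 0.259) = 3.717 m³/s.
= 3717 L/s.

3720 L/s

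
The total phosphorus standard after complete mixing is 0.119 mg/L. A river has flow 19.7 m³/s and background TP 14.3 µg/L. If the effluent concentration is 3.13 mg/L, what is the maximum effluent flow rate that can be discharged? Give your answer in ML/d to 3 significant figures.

59.2 ML/d

14.3 µg/L = 0.0143 mg/L.
Mass balance at complete mixing: C_std·(Q_w + Q_r) = Q_w·C_e + Q_r·C_b.
Rearranging, Q_w = Q_r·(C_std − C_b)/(C_e − C_std) = 19.7·(0.119 − 0.0143) / (3.13 − 0.119) = 0.685 m³/s.
= 59.19 ML/d.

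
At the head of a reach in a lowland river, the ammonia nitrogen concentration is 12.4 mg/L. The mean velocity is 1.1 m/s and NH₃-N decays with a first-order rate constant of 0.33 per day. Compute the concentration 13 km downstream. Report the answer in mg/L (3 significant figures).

11.9 mg/L

Travel time t = 13 km / 1.1 m/s = 1.3e+04/1.1 = 1.182e+04 s = 0.1368 d.
First-order decay: C = 12.4·exp(−0.33·0.1368) = 12.4·0.9559 = 11.85 mg/L.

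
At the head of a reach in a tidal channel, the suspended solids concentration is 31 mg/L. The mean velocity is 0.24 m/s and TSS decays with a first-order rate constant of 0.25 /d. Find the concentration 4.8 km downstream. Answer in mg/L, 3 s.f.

29.3 mg/L

Travel time t = 4.8 km / 0.24 m/s = 4800/0.24 = 2e+04 s = 0.2315 d.
First-order decay: C = 31·exp(−0.25·0.2315) = 31·0.9438 = 29.26 mg/L.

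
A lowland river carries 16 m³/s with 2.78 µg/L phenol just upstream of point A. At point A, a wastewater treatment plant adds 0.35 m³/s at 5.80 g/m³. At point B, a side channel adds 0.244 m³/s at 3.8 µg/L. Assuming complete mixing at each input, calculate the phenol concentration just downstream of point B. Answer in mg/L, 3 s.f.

2.78 µg/L = 0.00278 mg/L.
After input A: C = (16·0.00278 + 0.35·5.8) / 16.35 = 0.1269 mg/L.
3.8 µg/L = 0.0038 mg/L.
After input B: C = (16.35·0.1269 + 0.244·0.0038) / 16.59 = 0.1251 mg/L.

0.125 mg/L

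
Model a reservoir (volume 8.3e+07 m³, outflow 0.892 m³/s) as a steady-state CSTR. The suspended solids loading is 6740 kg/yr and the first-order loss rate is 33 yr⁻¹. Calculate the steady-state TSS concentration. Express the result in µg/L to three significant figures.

Outflow Q = 0.892 m³/s × 3.156e+07 s/yr = 2.815e+07 m³/yr.
Steady-state CSTR mass balance: W = Q·C + k·V·C, so C = W/(Q + kV).
Q + kV = 2.815e+07 + 33·8.3e+07 = 2.767e+09 m³/yr.
C = 6740/2.767e+09 = 2.436e-06 kg/m³ = 0.002436 mg/L = 2.436 µg/L.

2.44 µg/L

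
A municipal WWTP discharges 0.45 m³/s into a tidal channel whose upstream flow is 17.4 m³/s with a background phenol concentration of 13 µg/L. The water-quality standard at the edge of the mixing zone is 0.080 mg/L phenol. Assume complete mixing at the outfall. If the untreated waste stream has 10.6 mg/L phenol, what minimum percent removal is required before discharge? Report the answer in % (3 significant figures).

74.8 %

13 µg/L = 0.013 mg/L.
Mass balance: 0.08·17.85 = 0.45·Cₑ + 17.4·0.013.
Cₑ = (1.428 − 0.2262) / 0.45 = 2.671 mg/L.
Required removal = 1 − 2.671/10.6 = 74.81 %.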